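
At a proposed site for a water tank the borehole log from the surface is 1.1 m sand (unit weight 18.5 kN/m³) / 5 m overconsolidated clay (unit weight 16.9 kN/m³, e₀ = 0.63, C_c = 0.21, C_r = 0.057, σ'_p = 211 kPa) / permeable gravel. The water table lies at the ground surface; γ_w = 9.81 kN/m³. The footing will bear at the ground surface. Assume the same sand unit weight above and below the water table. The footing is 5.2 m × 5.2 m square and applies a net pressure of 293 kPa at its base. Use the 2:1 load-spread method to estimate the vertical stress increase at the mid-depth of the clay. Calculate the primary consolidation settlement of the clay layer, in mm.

Mid-depth of clay below the ground surface: z = 1.1 + 5/2 = 3.6 m.
Total vertical stress at mid-clay: σ_v = 18.5×1.1 + 16.9×2.5 = 62.6 kPa.
Pore pressure: u = 9.81×(3.6 − 0) = 35.316 kPa.
Initial effective stress: σ'_0 = σ_v − u = 62.6 − 35.316 = 27.284 kPa.
Stress increase at mid-clay by the 2:1 spreading method:
Δσ = qBL/((B+z)(L+z)) = 293×5.2×5.2/((5.2+3.6)(5.2+3.6)) = 102.31 kPa
Final effective stress: σ'_f = 27.284 + 102.31 = 129.59 kPa.
σ'_f = 129.59 ≤ σ'_p = 211 kPa, so the clay remains overconsolidated and only the recompression index applies:
S_c = C_r·H/(1+e₀)·log₁₀(σ'_f/σ'_0) = 0.057×5/1.63×log₁₀(129.59/27.284)
    = 0.17485 × 0.67666 = 0.1183 m

S_c ≈ 118 mm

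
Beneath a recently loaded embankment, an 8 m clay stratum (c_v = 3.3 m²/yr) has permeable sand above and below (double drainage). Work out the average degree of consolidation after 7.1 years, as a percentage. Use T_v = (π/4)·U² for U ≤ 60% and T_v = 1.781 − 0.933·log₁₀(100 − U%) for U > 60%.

U ≈ 97.8 %

Drainage path length: H_d = H/2 = 4 m (double drainage).
T_v = c_v·t/H_d² = 3.3×7.1/4² = 1.4644.
T_v = 1.4644 corresponds to the U > 60% branch:
U = 1 − 10^((1.781 − T_v)/0.933)/100 = 0.9782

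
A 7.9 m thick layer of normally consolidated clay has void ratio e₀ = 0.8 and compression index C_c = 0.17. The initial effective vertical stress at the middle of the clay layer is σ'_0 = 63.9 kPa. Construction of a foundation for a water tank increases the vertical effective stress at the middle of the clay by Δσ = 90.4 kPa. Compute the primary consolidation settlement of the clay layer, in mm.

Final effective stress: σ'_f = σ'_0 + Δσ = 63.9 + 90.4 = 154.3 kPa.
Normally consolidated clay, so the full stress increment lies on the virgin compression line:
S_c = C_c·H/(1+e₀)·log₁₀(σ'_f/σ'_0) = 0.17×7.9/(1+0.8)×log₁₀(154.3/63.9)
    = 0.74611 × 0.38287 = 0.2857 m

S_c ≈ 286 mm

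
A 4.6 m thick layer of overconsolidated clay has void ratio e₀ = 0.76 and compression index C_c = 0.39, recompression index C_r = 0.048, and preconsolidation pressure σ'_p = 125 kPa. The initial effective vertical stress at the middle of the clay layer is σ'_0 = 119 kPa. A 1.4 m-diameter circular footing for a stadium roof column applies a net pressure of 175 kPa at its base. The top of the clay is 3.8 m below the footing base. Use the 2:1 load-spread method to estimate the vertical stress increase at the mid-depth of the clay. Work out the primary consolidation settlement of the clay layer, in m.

Mid-depth of clay below the footing base: z = 3.8 + 4.6/2 = 6.1 m.
Stress increase at mid-clay by the 2:1 spreading method:
Δσ ≈ qD²/(D+z)² = 175×1.4²/(1.4+6.1)² = 6.0978 kPa
Final effective stress: σ'_f = 119 + 6.0978 = 125.1 kPa.
σ'_f = 125.1 > σ'_p = 125 kPa, so the stress path crosses the preconsolidation pressure — recompression up to σ'_p, then virgin compression beyond:
S_c = H/(1+e₀)·[C_r·log₁₀(σ'_p/σ'_0) + C_c·log₁₀(σ'_f/σ'_p)]
    = 4.6/1.76 × [0.048×log₁₀(125/119) + 0.39×log₁₀(125.1/125)]
    = 2.6136 × [0.0010254 + 0.00013545] = 0.003034 m

S_c ≈ 0.00303 m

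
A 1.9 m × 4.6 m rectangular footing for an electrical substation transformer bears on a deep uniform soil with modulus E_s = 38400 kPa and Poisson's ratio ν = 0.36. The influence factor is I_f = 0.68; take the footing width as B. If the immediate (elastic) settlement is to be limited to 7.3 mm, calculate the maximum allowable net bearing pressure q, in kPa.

q ≈ 249 kPa

S_e = q·B·(1−ν²)/E_s · I_f  ⇒  q = S_e·E_s / (B·(1−ν²)·I_f).
q = 0.0073 × 38400 / (1.9 × 0.8704 × 0.68) = 249.3 kPa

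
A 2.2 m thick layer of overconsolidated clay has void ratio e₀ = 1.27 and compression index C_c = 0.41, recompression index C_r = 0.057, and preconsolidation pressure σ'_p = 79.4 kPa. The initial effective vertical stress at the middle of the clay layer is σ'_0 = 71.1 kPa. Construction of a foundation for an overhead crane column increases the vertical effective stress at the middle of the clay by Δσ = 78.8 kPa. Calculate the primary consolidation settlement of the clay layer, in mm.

S_c ≈ 112 mm

Final effective stress: σ'_f = 71.1 + 78.8 = 149.9 kPa.
σ'_f = 149.9 > σ'_p = 79.4 kPa, so the stress path crosses the preconsolidation pressure — recompression up to σ'_p, then virgin compression beyond:
S_c = H/(1+e₀)·[C_r·log₁₀(σ'_p/σ'_0) + C_c·log₁₀(σ'_f/σ'_p)]
    = 2.2/2.27 × [0.057×log₁₀(79.4/71.1) + 0.41×log₁₀(149.9/79.4)]
    = 0.96916 × [0.0027332 + 0.11315] = 0.1123 m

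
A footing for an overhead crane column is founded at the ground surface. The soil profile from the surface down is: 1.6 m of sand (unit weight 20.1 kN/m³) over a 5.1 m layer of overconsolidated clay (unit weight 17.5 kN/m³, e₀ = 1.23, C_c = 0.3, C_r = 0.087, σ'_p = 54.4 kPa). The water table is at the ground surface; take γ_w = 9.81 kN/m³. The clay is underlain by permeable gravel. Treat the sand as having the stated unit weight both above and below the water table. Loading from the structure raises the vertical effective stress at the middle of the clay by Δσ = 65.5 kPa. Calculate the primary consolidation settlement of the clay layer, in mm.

Mid-depth of clay below the ground surface: z = 1.6 + 5.1/2 = 4.15 m.
Total vertical stress at mid-clay: σ_v = 20.1×1.6 + 17.5×2.55 = 76.785 kPa.
Pore pressure: u = 9.81×(4.15 − 0) = 40.712 kPa.
Initial effective stress: σ'_0 = σ_v − u = 76.785 − 40.712 = 36.073 kPa.
Final effective stress: σ'_f = 36.073 + 65.5 = 101.57 kPa.
σ'_f = 101.57 > σ'_p = 54.4 kPa, so the stress path crosses the preconsolidation pressure — recompression up to σ'_p, then virgin compression beyond:
S_c = H/(1+e₀)·[C_r·log₁₀(σ'_p/σ'_0) + C_c·log₁₀(σ'_f/σ'_p)]
    = 5.1/2.23 × [0.087×log₁₀(54.4/36.073) + 0.3×log₁₀(101.57/54.4)]
    = 2.287 × [0.015522 + 0.08135] = 0.2215 m

S_c ≈ 222 mm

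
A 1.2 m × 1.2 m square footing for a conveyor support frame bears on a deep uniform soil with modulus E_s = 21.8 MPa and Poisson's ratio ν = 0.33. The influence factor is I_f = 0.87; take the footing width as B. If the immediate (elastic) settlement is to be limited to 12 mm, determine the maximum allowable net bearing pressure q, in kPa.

E_s = 21.8 MPa = 21800 kPa.
S_e = q·B·(1−ν²)/E_s · I_f  ⇒  q = S_e·E_s / (B·(1−ν²)·I_f).
q = 0.012 × 21800 / (1.2 × 0.8911 × 0.87) = 281.2 kPa

q ≈ 281 kPa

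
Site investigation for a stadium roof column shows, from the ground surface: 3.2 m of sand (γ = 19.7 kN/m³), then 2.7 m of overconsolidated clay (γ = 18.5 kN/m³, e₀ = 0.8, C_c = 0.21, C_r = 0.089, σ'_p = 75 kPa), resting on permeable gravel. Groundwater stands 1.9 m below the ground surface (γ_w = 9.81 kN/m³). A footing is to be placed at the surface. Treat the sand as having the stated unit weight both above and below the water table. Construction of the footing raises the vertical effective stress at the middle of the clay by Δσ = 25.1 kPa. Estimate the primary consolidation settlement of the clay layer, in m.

Mid-depth of clay below the ground surface: z = 3.2 + 2.7/2 = 4.55 m.
Total vertical stress at mid-clay: σ_v = 19.7×3.2 + 18.5×1.35 = 88.015 kPa.
Pore pressure: u = 9.81×(4.55 − 1.9) = 25.997 kPa.
Initial effective stress: σ'_0 = σ_v − u = 88.015 − 25.997 = 62.018 kPa.
Final effective stress: σ'_f = 62.018 + 25.1 = 87.118 kPa.
σ'_f = 87.118 > σ'_p = 75 kPa, so the stress path crosses the preconsolidation pressure — recompression up to σ'_p, then virgin compression beyond:
S_c = H/(1+e₀)·[C_r·log₁₀(σ'_p/σ'_0) + C_c·log₁₀(σ'_f/σ'_p)]
    = 2.7/1.8 × [0.089×log₁₀(75/62.018) + 0.21×log₁₀(87.118/75)]
    = 1.5 × [0.0073464 + 0.01366] = 0.03151 m

S_c ≈ 0.0315 m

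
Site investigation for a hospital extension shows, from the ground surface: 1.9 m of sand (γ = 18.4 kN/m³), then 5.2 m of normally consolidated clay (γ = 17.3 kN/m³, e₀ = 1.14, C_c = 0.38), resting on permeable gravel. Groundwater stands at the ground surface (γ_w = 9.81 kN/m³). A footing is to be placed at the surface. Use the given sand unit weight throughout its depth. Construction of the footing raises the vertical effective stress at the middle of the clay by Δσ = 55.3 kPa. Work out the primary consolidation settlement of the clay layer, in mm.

Mid-depth of clay below the ground surface: z = 1.9 + 5.2/2 = 4.5 m.
Total vertical stress at mid-clay: σ_v = 18.4×1.9 + 17.3×2.6 = 79.94 kPa.
Pore pressure: u = 9.81×(4.5 − 0) = 44.145 kPa.
Initial effective stress: σ'_0 = σ_v − u = 79.94 − 44.145 = 35.795 kPa.
Final effective stress: σ'_f = σ'_0 + Δσ = 35.795 + 55.3 = 91.095 kPa.
Normally consolidated clay, so the full stress increment lies on the virgin compression line:
S_c = C_c·H/(1+e₀)·log₁₀(σ'_f/σ'_0) = 0.38×5.2/(1+1.14)×log₁₀(91.095/35.795)
    = 0.92336 × 0.40567 = 0.3746 m

S_c ≈ 375 mm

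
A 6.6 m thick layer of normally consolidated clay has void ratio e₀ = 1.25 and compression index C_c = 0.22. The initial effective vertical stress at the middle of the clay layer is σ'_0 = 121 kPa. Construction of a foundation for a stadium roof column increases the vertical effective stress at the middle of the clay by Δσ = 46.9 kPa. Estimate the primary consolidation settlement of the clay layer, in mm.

Final effective stress: σ'_f = σ'_0 + Δσ = 121 + 46.9 = 167.9 kPa.
Normally consolidated clay, so the full stress increment lies on the virgin compression line:
S_c = C_c·H/(1+e₀)·log₁₀(σ'_f/σ'_0) = 0.22×6.6/(1+1.25)×log₁₀(167.9/121)
    = 0.64533 × 0.14227 = 0.09181 m

S_c ≈ 91.8 mm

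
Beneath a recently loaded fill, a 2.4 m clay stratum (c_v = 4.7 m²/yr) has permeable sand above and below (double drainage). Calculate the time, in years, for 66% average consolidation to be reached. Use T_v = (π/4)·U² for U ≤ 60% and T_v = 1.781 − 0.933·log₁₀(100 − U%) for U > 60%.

Drainage path length: H_d = H/2 = 1.2 m (double drainage).
U > 60%: T_v = 1.781 − 0.933·log₁₀(100 − 66) = 0.35213.
t = T_v·H_d²/c_v = 0.35213×1.2²/4.7 = 0.1079 years.

t ≈ 0.108 years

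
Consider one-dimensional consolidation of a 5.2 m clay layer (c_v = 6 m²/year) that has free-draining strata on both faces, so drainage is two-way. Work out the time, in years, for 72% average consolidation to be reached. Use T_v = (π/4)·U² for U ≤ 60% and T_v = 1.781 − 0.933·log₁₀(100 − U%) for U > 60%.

Drainage path length: H_d = H/2 = 2.6 m (double drainage).
U > 60%: T_v = 1.781 − 0.933·log₁₀(100 − 72) = 0.4308.
t = T_v·H_d²/c_v = 0.4308×2.6²/6 = 0.4854 years.

t ≈ 0.485 years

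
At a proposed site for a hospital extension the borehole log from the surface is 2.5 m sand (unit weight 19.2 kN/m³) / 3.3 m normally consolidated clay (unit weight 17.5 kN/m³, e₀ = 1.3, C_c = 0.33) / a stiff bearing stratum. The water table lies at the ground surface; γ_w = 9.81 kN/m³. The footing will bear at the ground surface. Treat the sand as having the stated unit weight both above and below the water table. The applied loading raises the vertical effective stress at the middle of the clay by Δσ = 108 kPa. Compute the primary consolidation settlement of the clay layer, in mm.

S_c ≈ 284 mm

Mid-depth of clay below the ground surface: z = 2.5 + 3.3/2 = 4.15 m.
Total vertical stress at mid-clay: σ_v = 19.2×2.5 + 17.5×1.65 = 76.875 kPa.
Pore pressure: u = 9.81×(4.15 − 0) = 40.712 kPa.
Initial effective stress: σ'_0 = σ_v − u = 76.875 − 40.712 = 36.163 kPa.
Final effective stress: σ'_f = σ'_0 + Δσ = 36.163 + 108 = 144.16 kPa.
Normally consolidated clay, so the full stress increment lies on the virgin compression line:
S_c = C_c·H/(1+e₀)·log₁₀(σ'_f/σ'_0) = 0.33×3.3/(1+1.3)×log₁₀(144.16/36.163)
    = 0.47348 × 0.60058 = 0.2844 m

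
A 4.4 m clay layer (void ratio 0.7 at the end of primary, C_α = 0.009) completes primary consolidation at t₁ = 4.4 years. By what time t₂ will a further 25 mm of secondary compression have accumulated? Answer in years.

t₂ ≈ 52.1 years

S_s = C_α·H/(1+e_p)·log₁₀(t₂/t₁) ⇒ log₁₀(t₂/t₁) = S_s·(1+e_p)/(C_α·H).
log₁₀(t₂/t₁) = 0.025 × (1+0.7) / (0.009×4.4) = 1.073
t₂ = t₁ × 10^1.073 = 4.4 × 11.84 = 52.08 years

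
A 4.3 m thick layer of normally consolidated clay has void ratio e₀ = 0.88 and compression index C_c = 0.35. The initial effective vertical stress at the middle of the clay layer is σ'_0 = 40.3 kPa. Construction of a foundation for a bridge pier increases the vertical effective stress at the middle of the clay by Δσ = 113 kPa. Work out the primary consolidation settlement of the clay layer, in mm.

Final effective stress: σ'_f = σ'_0 + Δσ = 40.3 + 113 = 153.3 kPa.
Normally consolidated clay, so the full stress increment lies on the virgin compression line:
S_c = C_c·H/(1+e₀)·log₁₀(σ'_f/σ'_0) = 0.35×4.3/(1+0.88)×log₁₀(153.3/40.3)
    = 0.80053 × 0.58024 = 0.4645 m

S_c ≈ 464 mm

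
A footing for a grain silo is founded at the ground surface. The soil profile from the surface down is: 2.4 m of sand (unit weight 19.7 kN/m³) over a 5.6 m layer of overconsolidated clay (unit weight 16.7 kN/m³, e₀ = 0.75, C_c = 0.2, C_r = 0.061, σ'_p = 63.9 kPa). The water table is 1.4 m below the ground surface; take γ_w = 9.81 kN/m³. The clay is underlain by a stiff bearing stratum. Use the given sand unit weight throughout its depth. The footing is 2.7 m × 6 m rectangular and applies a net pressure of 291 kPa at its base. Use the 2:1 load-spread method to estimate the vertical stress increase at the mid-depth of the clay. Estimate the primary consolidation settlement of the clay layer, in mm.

S_c ≈ 161 mm

Mid-depth of clay below the ground surface: z = 2.4 + 5.6/2 = 5.2 m.
Total vertical stress at mid-clay: σ_v = 19.7×2.4 + 16.7×2.8 = 94.04 kPa.
Pore pressure: u = 9.81×(5.2 − 1.4) = 37.278 kPa.
Initial effective stress: σ'_0 = σ_v − u = 94.04 − 37.278 = 56.762 kPa.
Stress increase at mid-clay by the 2:1 spreading method:
Δσ = qBL/((B+z)(L+z)) = 291×2.7×6/((2.7+5.2)(6+5.2)) = 53.28 kPa
Final effective stress: σ'_f = 56.762 + 53.28 = 110.04 kPa.
σ'_f = 110.04 > σ'_p = 63.9 kPa, so the stress path crosses the preconsolidation pressure — recompression up to σ'_p, then virgin compression beyond:
S_c = H/(1+e₀)·[C_r·log₁₀(σ'_p/σ'_0) + C_c·log₁₀(σ'_f/σ'_p)]
    = 5.6/1.75 × [0.061×log₁₀(63.9/56.762) + 0.2×log₁₀(110.04/63.9)]
    = 3.2 × [0.003138 + 0.04721] = 0.1611 m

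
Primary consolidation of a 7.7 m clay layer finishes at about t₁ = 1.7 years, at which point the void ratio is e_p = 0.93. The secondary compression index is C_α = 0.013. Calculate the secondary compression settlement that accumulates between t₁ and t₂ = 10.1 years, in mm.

Secondary compression: S_s = C_α·H/(1+e_p)·log₁₀(t₂/t₁)
S_s = 0.013×7.7/(1+0.93)×log₁₀(10.1/1.7)
    = 0.05187 × 0.7739 = 0.04014 m

S_s ≈ 40.1 mm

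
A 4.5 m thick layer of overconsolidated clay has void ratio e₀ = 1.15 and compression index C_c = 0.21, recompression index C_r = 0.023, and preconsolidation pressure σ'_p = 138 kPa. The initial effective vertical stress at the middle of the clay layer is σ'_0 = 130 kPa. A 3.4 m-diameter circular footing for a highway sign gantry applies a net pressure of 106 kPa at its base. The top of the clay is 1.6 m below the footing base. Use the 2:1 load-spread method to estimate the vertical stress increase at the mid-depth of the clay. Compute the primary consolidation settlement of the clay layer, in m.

S_c ≈ 0.0213 m

Mid-depth of clay below the footing base: z = 1.6 + 4.5/2 = 3.85 m.
Stress increase at mid-clay by the 2:1 spreading method:
Δσ ≈ qD²/(D+z)² = 106×3.4²/(3.4+3.85)² = 23.312 kPa
Final effective stress: σ'_f = 130 + 23.312 = 153.31 kPa.
σ'_f = 153.31 > σ'_p = 138 kPa, so the stress path crosses the preconsolidation pressure — recompression up to σ'_p, then virgin compression beyond:
S_c = H/(1+e₀)·[C_r·log₁₀(σ'_p/σ'_0) + C_c·log₁₀(σ'_f/σ'_p)]
    = 4.5/2.15 × [0.023×log₁₀(138/130) + 0.21×log₁₀(153.31/138)]
    = 2.093 × [0.00059652 + 0.0095952] = 0.02133 m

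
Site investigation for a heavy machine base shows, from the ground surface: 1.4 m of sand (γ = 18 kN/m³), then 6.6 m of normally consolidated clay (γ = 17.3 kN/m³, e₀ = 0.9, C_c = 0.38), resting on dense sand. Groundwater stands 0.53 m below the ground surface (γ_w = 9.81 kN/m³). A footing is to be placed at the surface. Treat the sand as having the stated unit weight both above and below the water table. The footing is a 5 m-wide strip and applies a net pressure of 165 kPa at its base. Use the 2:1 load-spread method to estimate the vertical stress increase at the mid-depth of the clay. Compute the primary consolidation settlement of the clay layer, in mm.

S_c ≈ 640 mm

Mid-depth of clay below the ground surface: z = 1.4 + 6.6/2 = 4.7 m.
Total vertical stress at mid-clay: σ_v = 18×1.4 + 17.3×3.3 = 82.29 kPa.
Pore pressure: u = 9.81×(4.7 − 0.53) = 40.908 kPa.
Initial effective stress: σ'_0 = σ_v − u = 82.29 − 40.908 = 41.382 kPa.
Stress increase at mid-clay by the 2:1 spreading method:
Δσ = qB/(B+z) = 165×5/(5+4.7) = 85.052 kPa
Final effective stress: σ'_f = σ'_0 + Δσ = 41.382 + 85.052 = 126.43 kPa.
Normally consolidated clay, so the full stress increment lies on the virgin compression line:
S_c = C_c·H/(1+e₀)·log₁₀(σ'_f/σ'_0) = 0.38×6.6/(1+0.9)×log₁₀(126.43/41.382)
    = 1.32 × 0.48504 = 0.6403 m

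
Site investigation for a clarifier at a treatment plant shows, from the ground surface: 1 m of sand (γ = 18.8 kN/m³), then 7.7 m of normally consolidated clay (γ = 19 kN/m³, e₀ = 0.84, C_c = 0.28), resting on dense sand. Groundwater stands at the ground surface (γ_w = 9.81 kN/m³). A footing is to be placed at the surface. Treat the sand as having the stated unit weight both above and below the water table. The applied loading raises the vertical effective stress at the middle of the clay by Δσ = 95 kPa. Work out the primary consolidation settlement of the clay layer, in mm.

S_c ≈ 582 mm

Mid-depth of clay below the ground surface: z = 1 + 7.7/2 = 4.85 m.
Total vertical stress at mid-clay: σ_v = 18.8×1 + 19×3.85 = 91.95 kPa.
Pore pressure: u = 9.81×(4.85 − 0) = 47.578 kPa.
Initial effective stress: σ'_0 = σ_v − u = 91.95 − 47.578 = 44.372 kPa.
Final effective stress: σ'_f = σ'_0 + Δσ = 44.372 + 95 = 139.37 kPa.
Normally consolidated clay, so the full stress increment lies on the virgin compression line:
S_c = C_c·H/(1+e₀)·log₁₀(σ'_f/σ'_0) = 0.28×7.7/(1+0.84)×log₁₀(139.37/44.372)
    = 1.1717 × 0.49706 = 0.5824 m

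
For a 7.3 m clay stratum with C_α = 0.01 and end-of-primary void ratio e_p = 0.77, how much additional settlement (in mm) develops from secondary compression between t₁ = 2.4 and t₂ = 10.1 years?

S_s ≈ 25.7 mm

Secondary compression: S_s = C_α·H/(1+e_p)·log₁₀(t₂/t₁)
S_s = 0.01×7.3/(1+0.77)×log₁₀(10.1/2.4)
    = 0.04124 × 0.6241 = 0.02574 m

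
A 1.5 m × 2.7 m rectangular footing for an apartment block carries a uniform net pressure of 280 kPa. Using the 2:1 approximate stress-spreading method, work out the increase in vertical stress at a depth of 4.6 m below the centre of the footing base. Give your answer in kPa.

Δσ_z ≈ 25.5 kPa

By the 2:1 method the load spreads at 1 horizontal : 2 vertical, so at depth z the loaded area has grown by z in each plan dimension:
Δσ = qBL/((B+z)(L+z)) = 280×1.5×2.7/((1.5+4.6)(2.7+4.6)) = 25.466 kPa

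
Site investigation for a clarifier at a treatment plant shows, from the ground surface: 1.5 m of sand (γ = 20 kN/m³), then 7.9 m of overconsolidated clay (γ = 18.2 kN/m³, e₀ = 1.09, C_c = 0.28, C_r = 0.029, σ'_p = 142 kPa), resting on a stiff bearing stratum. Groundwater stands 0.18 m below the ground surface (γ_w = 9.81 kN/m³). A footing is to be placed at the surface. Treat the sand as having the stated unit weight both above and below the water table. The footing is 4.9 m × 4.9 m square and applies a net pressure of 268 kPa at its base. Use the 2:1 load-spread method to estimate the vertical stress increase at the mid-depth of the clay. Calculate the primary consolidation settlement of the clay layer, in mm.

S_c ≈ 37.5 mm

Mid-depth of clay below the ground surface: z = 1.5 + 7.9/2 = 5.45 m.
Total vertical stress at mid-clay: σ_v = 20×1.5 + 18.2×3.95 = 101.89 kPa.
Pore pressure: u = 9.81×(5.45 − 0.18) = 51.699 kPa.
Initial effective stress: σ'_0 = σ_v − u = 101.89 − 51.699 = 50.191 kPa.
Stress increase at mid-clay by the 2:1 spreading method:
Δσ = qBL/((B+z)(L+z)) = 268×4.9×4.9/((4.9+5.45)(4.9+5.45)) = 60.068 kPa
Final effective stress: σ'_f = 50.191 + 60.068 = 110.26 kPa.
σ'_f = 110.26 ≤ σ'_p = 142 kPa, so the clay remains overconsolidated and only the recompression index applies:
S_c = C_r·H/(1+e₀)·log₁₀(σ'_f/σ'_0) = 0.029×7.9/2.09×log₁₀(110.26/50.191)
    = 0.10962 × 0.34179 = 0.03747 m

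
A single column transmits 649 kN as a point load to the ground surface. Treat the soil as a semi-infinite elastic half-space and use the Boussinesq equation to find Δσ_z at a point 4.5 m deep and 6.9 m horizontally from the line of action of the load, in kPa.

Boussinesq vertical stress below a point load on an elastic half-space:
Δσ_z = 3P/(2πz²) · [1 + (r/z)²]^(−5/2)
r/z = 6.9/4.5 = 1.5333; [1+(r/z)²]^(−5/2) = 0.048644.
Δσ_z = 3×649/(2π×4.5²) × 0.048644 = 15.302 × 0.048644 = 0.7444 kPa

Δσ_z ≈ 0.744 kPa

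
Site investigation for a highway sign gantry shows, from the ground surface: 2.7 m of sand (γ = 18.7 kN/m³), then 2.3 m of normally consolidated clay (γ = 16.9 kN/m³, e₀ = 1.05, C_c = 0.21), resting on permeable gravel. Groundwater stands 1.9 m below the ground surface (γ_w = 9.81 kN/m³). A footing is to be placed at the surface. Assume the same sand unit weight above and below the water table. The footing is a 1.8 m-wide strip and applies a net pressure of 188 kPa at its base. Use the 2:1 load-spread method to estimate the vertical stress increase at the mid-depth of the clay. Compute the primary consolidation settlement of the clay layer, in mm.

S_c ≈ 79.7 mm

Mid-depth of clay below the ground surface: z = 2.7 + 2.3/2 = 3.85 m.
Total vertical stress at mid-clay: σ_v = 18.7×2.7 + 16.9×1.15 = 69.925 kPa.
Pore pressure: u = 9.81×(3.85 − 1.9) = 19.13 kPa.
Initial effective stress: σ'_0 = σ_v − u = 69.925 − 19.13 = 50.795 kPa.
Stress increase at mid-clay by the 2:1 spreading method:
Δσ = qB/(B+z) = 188×1.8/(1.8+3.85) = 59.894 kPa
Final effective stress: σ'_f = σ'_0 + Δσ = 50.795 + 59.894 = 110.69 kPa.
Normally consolidated clay, so the full stress increment lies on the virgin compression line:
S_c = C_c·H/(1+e₀)·log₁₀(σ'_f/σ'_0) = 0.21×2.3/(1+1.05)×log₁₀(110.69/50.795)
    = 0.23561 × 0.33829 = 0.0797 m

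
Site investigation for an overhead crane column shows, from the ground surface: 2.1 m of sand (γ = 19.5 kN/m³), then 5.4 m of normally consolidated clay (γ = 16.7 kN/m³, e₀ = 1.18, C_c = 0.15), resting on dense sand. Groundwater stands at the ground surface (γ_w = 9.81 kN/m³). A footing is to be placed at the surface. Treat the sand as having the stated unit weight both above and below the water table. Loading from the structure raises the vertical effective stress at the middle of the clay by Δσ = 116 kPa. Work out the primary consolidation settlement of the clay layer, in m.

Mid-depth of clay below the ground surface: z = 2.1 + 5.4/2 = 4.8 m.
Total vertical stress at mid-clay: σ_v = 19.5×2.1 + 16.7×2.7 = 86.04 kPa.
Pore pressure: u = 9.81×(4.8 − 0) = 47.088 kPa.
Initial effective stress: σ'_0 = σ_v − u = 86.04 − 47.088 = 38.952 kPa.
Final effective stress: σ'_f = σ'_0 + Δσ = 38.952 + 116 = 154.95 kPa.
Normally consolidated clay, so the full stress increment lies on the virgin compression line:
S_c = C_c·H/(1+e₀)·log₁₀(σ'_f/σ'_0) = 0.15×5.4/(1+1.18)×log₁₀(154.95/38.952)
    = 0.37156 × 0.59966 = 0.2228 m

S_c ≈ 0.223 m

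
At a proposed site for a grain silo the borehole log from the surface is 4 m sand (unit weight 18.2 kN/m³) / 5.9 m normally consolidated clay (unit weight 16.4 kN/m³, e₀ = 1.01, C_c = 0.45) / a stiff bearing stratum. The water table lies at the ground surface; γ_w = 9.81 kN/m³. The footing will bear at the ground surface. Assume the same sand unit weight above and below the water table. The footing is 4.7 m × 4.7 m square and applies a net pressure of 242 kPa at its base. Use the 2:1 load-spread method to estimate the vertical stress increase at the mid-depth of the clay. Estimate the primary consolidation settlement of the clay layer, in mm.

S_c ≈ 319 mm

Mid-depth of clay below the ground surface: z = 4 + 5.9/2 = 6.95 m.
Total vertical stress at mid-clay: σ_v = 18.2×4 + 16.4×2.95 = 121.18 kPa.
Pore pressure: u = 9.81×(6.95 − 0) = 68.18 kPa.
Initial effective stress: σ'_0 = σ_v − u = 121.18 − 68.18 = 53 kPa.
Stress increase at mid-clay by the 2:1 spreading method:
Δσ = qBL/((B+z)(L+z)) = 242×4.7×4.7/((4.7+6.95)(4.7+6.95)) = 39.388 kPa
Final effective stress: σ'_f = σ'_0 + Δσ = 53 + 39.388 = 92.388 kPa.
Normally consolidated clay, so the full stress increment lies on the virgin compression line:
S_c = C_c·H/(1+e₀)·log₁₀(σ'_f/σ'_0) = 0.45×5.9/(1+1.01)×log₁₀(92.388/53)
    = 1.3209 × 0.24134 = 0.3188 m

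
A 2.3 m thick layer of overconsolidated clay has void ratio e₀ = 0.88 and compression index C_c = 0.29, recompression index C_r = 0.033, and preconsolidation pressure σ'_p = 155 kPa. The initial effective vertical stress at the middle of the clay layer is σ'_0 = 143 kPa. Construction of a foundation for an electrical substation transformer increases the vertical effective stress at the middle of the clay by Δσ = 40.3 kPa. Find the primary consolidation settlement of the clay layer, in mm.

S_c ≈ 27.3 mm

Final effective stress: σ'_f = 143 + 40.3 = 183.3 kPa.
σ'_f = 183.3 > σ'_p = 155 kPa, so the stress path crosses the preconsolidation pressure — recompression up to σ'_p, then virgin compression beyond:
S_c = H/(1+e₀)·[C_r·log₁₀(σ'_p/σ'_0) + C_c·log₁₀(σ'_f/σ'_p)]
    = 2.3/1.88 × [0.033×log₁₀(155/143) + 0.29×log₁₀(183.3/155)]
    = 1.2234 × [0.0011549 + 0.021121] = 0.02725 m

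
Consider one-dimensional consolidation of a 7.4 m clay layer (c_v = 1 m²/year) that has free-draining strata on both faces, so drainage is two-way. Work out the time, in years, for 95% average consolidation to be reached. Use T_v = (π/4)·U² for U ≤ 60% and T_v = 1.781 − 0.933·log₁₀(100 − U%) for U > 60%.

t ≈ 15.5 years

Drainage path length: H_d = H/2 = 3.7 m (double drainage).
U > 60%: T_v = 1.781 − 0.933·log₁₀(100 − 95) = 1.1289.
t = T_v·H_d²/c_v = 1.1289×3.7²/1 = 15.45 years.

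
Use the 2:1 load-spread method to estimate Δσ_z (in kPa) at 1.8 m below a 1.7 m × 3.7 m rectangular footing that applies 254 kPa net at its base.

By the 2:1 method the load spreads at 1 horizontal : 2 vertical, so at depth z the loaded area has grown by z in each plan dimension:
Δσ = qBL/((B+z)(L+z)) = 254×1.7×3.7/((1.7+1.8)(3.7+1.8)) = 82.995 kPa

Δσ_z ≈ 83 kPa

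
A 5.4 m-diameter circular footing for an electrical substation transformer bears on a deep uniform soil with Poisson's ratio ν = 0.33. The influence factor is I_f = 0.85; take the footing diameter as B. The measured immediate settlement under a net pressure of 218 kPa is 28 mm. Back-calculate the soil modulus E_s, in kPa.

E_s ≈ 31800 kPa

S_e = q·B·(1−ν²)/E_s · I_f  ⇒  E_s = q·B·(1−ν²)·I_f / S_e.
E_s = 218 × 5.4 × 0.8911 × 0.85 / 0.028 = 31840 kPa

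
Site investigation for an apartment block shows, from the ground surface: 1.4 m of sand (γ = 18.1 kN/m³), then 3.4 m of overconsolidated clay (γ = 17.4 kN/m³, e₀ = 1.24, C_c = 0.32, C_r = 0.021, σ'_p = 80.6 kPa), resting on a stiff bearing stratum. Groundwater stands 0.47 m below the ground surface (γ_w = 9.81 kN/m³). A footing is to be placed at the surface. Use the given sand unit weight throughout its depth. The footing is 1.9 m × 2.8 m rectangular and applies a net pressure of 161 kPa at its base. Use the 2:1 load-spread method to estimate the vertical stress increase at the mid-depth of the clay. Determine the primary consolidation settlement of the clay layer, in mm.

Mid-depth of clay below the ground surface: z = 1.4 + 3.4/2 = 3.1 m.
Total vertical stress at mid-clay: σ_v = 18.1×1.4 + 17.4×1.7 = 54.92 kPa.
Pore pressure: u = 9.81×(3.1 − 0.47) = 25.8 kPa.
Initial effective stress: σ'_0 = σ_v − u = 54.92 − 25.8 = 29.12 kPa.
Stress increase at mid-clay by the 2:1 spreading method:
Δσ = qBL/((B+z)(L+z)) = 161×1.9×2.8/((1.9+3.1)(2.8+3.1)) = 29.035 kPa
Final effective stress: σ'_f = 29.12 + 29.035 = 58.155 kPa.
σ'_f = 58.155 ≤ σ'_p = 80.6 kPa, so the clay remains overconsolidated and only the recompression index applies:
S_c = C_r·H/(1+e₀)·log₁₀(σ'_f/σ'_0) = 0.021×3.4/2.24×log₁₀(58.155/29.12)
    = 0.031876 × 0.3004 = 0.009576 m

S_c ≈ 9.58 mm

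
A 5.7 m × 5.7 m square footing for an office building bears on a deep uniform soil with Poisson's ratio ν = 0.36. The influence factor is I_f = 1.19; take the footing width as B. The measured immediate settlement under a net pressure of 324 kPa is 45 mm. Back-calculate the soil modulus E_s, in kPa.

E_s ≈ 42500 kPa

S_e = q·B·(1−ν²)/E_s · I_f  ⇒  E_s = q·B·(1−ν²)·I_f / S_e.
E_s = 324 × 5.7 × 0.8704 × 1.19 / 0.045 = 42510 kPa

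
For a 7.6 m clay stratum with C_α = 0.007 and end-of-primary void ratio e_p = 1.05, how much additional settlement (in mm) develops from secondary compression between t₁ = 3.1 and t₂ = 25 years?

Secondary compression: S_s = C_α·H/(1+e_p)·log₁₀(t₂/t₁)
S_s = 0.007×7.6/(1+1.05)×log₁₀(25/3.1)
    = 0.02595 × 0.9066 = 0.02353 m

S_s ≈ 23.5 mm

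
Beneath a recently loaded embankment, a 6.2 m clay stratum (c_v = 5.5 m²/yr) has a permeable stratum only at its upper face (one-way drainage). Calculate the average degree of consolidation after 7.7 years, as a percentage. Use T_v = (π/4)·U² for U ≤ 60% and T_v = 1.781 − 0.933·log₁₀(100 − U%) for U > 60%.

Drainage path length: H_d = H = 6.2 m (single drainage).
T_v = c_v·t/H_d² = 5.5×7.7/6.2² = 1.1017.
T_v = 1.1017 corresponds to the U > 60% branch:
U = 1 − 10^((1.781 − T_v)/0.933)/100 = 0.9465

U ≈ 94.7 %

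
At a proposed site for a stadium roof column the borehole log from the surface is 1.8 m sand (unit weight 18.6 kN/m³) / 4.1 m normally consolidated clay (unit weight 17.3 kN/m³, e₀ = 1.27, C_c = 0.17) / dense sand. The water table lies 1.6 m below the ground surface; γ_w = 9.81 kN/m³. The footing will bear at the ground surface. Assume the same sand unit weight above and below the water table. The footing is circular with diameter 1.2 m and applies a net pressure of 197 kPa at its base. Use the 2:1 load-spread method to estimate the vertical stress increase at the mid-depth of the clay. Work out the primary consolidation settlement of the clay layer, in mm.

S_c ≈ 28.4 mm

Mid-depth of clay below the ground surface: z = 1.8 + 4.1/2 = 3.85 m.
Total vertical stress at mid-clay: σ_v = 18.6×1.8 + 17.3×2.05 = 68.945 kPa.
Pore pressure: u = 9.81×(3.85 − 1.6) = 22.073 kPa.
Initial effective stress: σ'_0 = σ_v − u = 68.945 − 22.073 = 46.872 kPa.
Stress increase at mid-clay by the 2:1 spreading method:
Δσ ≈ qD²/(D+z)² = 197×1.2²/(1.2+3.85)² = 11.124 kPa
Final effective stress: σ'_f = σ'_0 + Δσ = 46.872 + 11.124 = 57.996 kPa.
Normally consolidated clay, so the full stress increment lies on the virgin compression line:
S_c = C_c·H/(1+e₀)·log₁₀(σ'_f/σ'_0) = 0.17×4.1/(1+1.27)×log₁₀(57.996/46.872)
    = 0.30705 × 0.092485 = 0.0284 m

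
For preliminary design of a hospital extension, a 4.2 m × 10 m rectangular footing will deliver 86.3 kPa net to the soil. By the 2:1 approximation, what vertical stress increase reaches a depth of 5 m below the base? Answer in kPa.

By the 2:1 method the load spreads at 1 horizontal : 2 vertical, so at depth z the loaded area has grown by z in each plan dimension:
Δσ = qBL/((B+z)(L+z)) = 86.3×4.2×10/((4.2+5)(10+5)) = 26.265 kPa

Δσ_z ≈ 26.3 kPa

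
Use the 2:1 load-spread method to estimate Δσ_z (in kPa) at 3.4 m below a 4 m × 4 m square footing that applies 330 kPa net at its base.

By the 2:1 method the load spreads at 1 horizontal : 2 vertical, so at depth z the loaded area has grown by z in each plan dimension:
Δσ = qBL/((B+z)(L+z)) = 330×4×4/((4+3.4)(4+3.4)) = 96.421 kPa

Δσ_z ≈ 96.4 kPa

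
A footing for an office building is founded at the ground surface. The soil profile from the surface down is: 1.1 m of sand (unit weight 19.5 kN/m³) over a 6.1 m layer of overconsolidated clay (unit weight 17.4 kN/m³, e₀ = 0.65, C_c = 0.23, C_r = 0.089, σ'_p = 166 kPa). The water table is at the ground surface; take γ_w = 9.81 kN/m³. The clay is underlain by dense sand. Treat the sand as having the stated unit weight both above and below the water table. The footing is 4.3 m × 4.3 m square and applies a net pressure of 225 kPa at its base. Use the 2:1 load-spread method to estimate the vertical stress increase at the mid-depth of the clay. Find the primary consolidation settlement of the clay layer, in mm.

Mid-depth of clay below the ground surface: z = 1.1 + 6.1/2 = 4.15 m.
Total vertical stress at mid-clay: σ_v = 19.5×1.1 + 17.4×3.05 = 74.52 kPa.
Pore pressure: u = 9.81×(4.15 − 0) = 40.712 kPa.
Initial effective stress: σ'_0 = σ_v − u = 74.52 − 40.712 = 33.808 kPa.
Stress increase at mid-clay by the 2:1 spreading method:
Δσ = qBL/((B+z)(L+z)) = 225×4.3×4.3/((4.3+4.15)(4.3+4.15)) = 58.265 kPa
Final effective stress: σ'_f = 33.808 + 58.265 = 92.073 kPa.
σ'_f = 92.073 ≤ σ'_p = 166 kPa, so the clay remains overconsolidated and only the recompression index applies:
S_c = C_r·H/(1+e₀)·log₁₀(σ'_f/σ'_0) = 0.089×6.1/1.65×log₁₀(92.073/33.808)
    = 0.32903 × 0.43511 = 0.1432 m

S_c ≈ 143 mm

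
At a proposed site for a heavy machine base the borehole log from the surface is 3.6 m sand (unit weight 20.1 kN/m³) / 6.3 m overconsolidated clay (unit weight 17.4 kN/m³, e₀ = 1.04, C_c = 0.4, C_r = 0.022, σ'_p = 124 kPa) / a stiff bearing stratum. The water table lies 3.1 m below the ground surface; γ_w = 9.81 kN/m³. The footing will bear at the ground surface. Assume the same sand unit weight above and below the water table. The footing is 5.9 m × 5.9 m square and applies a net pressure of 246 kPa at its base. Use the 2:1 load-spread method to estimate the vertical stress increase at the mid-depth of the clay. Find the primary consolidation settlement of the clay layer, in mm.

Mid-depth of clay below the ground surface: z = 3.6 + 6.3/2 = 6.75 m.
Total vertical stress at mid-clay: σ_v = 20.1×3.6 + 17.4×3.15 = 127.17 kPa.
Pore pressure: u = 9.81×(6.75 − 3.1) = 35.806 kPa.
Initial effective stress: σ'_0 = σ_v − u = 127.17 − 35.806 = 91.364 kPa.
Stress increase at mid-clay by the 2:1 spreading method:
Δσ = qBL/((B+z)(L+z)) = 246×5.9×5.9/((5.9+6.75)(5.9+6.75)) = 53.513 kPa
Final effective stress: σ'_f = 91.364 + 53.513 = 144.88 kPa.
σ'_f = 144.88 > σ'_p = 124 kPa, so the stress path crosses the preconsolidation pressure — recompression up to σ'_p, then virgin compression beyond:
S_c = H/(1+e₀)·[C_r·log₁₀(σ'_p/σ'_0) + C_c·log₁₀(σ'_f/σ'_p)]
    = 6.3/2.04 × [0.022×log₁₀(124/91.364) + 0.4×log₁₀(144.88/124)]
    = 3.0882 × [0.0029182 + 0.027035] = 0.0925 m

S_c ≈ 92.5 mm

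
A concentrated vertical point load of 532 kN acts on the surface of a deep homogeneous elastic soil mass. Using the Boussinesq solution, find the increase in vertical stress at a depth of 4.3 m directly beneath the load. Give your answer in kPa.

Δσ_z ≈ 13.7 kPa

Boussinesq vertical stress below a point load on an elastic half-space:
Δσ_z = 3P/(2πz²) · [1 + (r/z)²]^(−5/2)
r/z = 0/4.3 = 0; [1+(r/z)²]^(−5/2) = 1.
Δσ_z = 3×532/(2π×4.3²) × 1 = 13.738 × 1 = 13.74 kPa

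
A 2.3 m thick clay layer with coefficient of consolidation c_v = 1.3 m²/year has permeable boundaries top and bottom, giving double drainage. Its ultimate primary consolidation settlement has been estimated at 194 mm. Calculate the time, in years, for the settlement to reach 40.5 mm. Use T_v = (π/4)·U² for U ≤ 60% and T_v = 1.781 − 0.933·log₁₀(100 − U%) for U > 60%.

Drainage path length: H_d = H/2 = 1.15 m (double drainage).
U = S(t)/S_ult = 40.5/194 = 0.2088.
U ≤ 60%: T_v = (π/4)·U² = (π/4)×0.20876² = 0.034229.
t = T_v·H_d²/c_v = 0.034229×1.15²/1.3 = 0.03482 years.

t ≈ 0.0348 years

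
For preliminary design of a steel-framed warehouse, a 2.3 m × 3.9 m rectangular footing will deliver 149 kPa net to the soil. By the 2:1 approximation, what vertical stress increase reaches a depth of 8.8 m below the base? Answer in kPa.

Δσ_z ≈ 9.48 kPa

By the 2:1 method the load spreads at 1 horizontal : 2 vertical, so at depth z the loaded area has grown by z in each plan dimension:
Δσ = qBL/((B+z)(L+z)) = 149×2.3×3.9/((2.3+8.8)(3.9+8.8)) = 9.481 kPa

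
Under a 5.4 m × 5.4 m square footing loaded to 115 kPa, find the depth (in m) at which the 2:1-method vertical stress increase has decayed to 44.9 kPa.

2:1 spreading — at depth z the loaded area has grown by z in each plan dimension:
qB²/(B+z)² = Δσ_z ⇒ z = B(√(q/Δσ_z) − 1) = 5.4×(√(115/44.9) − 1) = 3.242 m

z ≈ 3.24 m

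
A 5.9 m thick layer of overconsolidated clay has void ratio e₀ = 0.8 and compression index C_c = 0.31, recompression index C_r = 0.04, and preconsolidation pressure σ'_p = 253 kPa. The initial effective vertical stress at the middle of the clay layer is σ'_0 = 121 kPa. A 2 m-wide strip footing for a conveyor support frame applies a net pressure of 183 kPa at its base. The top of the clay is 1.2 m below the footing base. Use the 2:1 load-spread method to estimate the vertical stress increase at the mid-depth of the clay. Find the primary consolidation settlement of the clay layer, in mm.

Mid-depth of clay below the footing base: z = 1.2 + 5.9/2 = 4.15 m.
Stress increase at mid-clay by the 2:1 spreading method:
Δσ = qB/(B+z) = 183×2/(2+4.15) = 59.512 kPa
Final effective stress: σ'_f = 121 + 59.512 = 180.51 kPa.
σ'_f = 180.51 ≤ σ'_p = 253 kPa, so the clay remains overconsolidated and only the recompression index applies:
S_c = C_r·H/(1+e₀)·log₁₀(σ'_f/σ'_0) = 0.04×5.9/1.8×log₁₀(180.51/121)
    = 0.13111 × 0.17372 = 0.02278 m

S_c ≈ 22.8 mm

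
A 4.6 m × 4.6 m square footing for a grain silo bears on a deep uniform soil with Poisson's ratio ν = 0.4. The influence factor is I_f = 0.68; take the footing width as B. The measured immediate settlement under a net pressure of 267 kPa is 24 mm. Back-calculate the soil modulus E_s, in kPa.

S_e = q·B·(1−ν²)/E_s · I_f  ⇒  E_s = q·B·(1−ν²)·I_f / S_e.
E_s = 267 × 4.6 × 0.84 × 0.68 / 0.024 = 29230 kPa

E_s ≈ 29200 kPa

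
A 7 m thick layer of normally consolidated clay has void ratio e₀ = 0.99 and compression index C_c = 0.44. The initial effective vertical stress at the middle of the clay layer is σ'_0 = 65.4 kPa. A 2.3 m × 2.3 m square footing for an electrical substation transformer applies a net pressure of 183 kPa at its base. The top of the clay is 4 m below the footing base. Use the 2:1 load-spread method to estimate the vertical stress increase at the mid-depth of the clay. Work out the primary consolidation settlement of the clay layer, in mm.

S_c ≈ 96.4 mm

Mid-depth of clay below the footing base: z = 4 + 7/2 = 7.5 m.
Stress increase at mid-clay by the 2:1 spreading method:
Δσ = qBL/((B+z)(L+z)) = 183×2.3×2.3/((2.3+7.5)(2.3+7.5)) = 10.08 kPa
Final effective stress: σ'_f = σ'_0 + Δσ = 65.4 + 10.08 = 75.48 kPa.
Normally consolidated clay, so the full stress increment lies on the virgin compression line:
S_c = C_c·H/(1+e₀)·log₁₀(σ'_f/σ'_0) = 0.44×7/(1+0.99)×log₁₀(75.48/65.4)
    = 1.5477 × 0.062254 = 0.09635 m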